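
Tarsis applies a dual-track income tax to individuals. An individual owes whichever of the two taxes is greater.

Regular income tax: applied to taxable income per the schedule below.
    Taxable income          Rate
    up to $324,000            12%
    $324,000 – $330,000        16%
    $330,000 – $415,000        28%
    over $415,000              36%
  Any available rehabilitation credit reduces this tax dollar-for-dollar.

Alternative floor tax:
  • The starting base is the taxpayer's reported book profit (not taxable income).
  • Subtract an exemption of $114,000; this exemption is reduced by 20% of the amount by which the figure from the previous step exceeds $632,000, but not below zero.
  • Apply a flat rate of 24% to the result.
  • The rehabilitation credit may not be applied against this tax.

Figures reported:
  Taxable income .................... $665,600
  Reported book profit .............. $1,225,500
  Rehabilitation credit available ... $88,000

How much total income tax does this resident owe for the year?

$294,120

Alternative floor tax:
  Base (reported book profit): $1,225,500
  Exemption: 20% × ($1,225,500 − $632,000) = $118,700 ≥ $114,000, so the exemption is fully phased out
  Base: $1,225,500 − $0 = $1,225,500
  $1,225,500 × 24% = $294,120

Regular income tax:
  $324,000 × 12% = $38,880
  $6,000 × 16% = $960
  $85,000 × 28% = $23,800
  $250,600 × 36% = $90,216
  → $153,856
  Less rehabilitation credit $88,000 → $65,856

$294,120 > $65,856, so the alternative floor tax is the binding amount.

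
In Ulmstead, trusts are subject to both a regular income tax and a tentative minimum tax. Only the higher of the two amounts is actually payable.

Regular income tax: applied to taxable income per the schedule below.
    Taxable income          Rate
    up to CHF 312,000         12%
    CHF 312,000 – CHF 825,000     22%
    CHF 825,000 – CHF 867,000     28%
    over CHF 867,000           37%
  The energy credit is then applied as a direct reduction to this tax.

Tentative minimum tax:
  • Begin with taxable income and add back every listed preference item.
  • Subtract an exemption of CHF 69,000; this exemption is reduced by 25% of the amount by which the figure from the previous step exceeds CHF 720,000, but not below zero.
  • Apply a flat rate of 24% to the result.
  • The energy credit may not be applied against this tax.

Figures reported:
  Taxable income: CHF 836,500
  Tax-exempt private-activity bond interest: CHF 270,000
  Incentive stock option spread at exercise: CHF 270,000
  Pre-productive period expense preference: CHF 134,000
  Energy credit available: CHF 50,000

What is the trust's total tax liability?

Regular income tax:
  CHF 312,000 × 12% = CHF 37,440
  CHF 513,000 × 22% = CHF 112,860
  CHF 11,500 × 28% = CHF 3,220
  → CHF 153,520
  Less energy credit CHF 50,000 → CHF 103,520

Tentative minimum tax:
  Adjusted income: CHF 836,500 + CHF 270,000 + CHF 270,000 + CHF 134,000 = CHF 1,510,500
  Exemption: 25% × (CHF 1,510,500 − CHF 720,000) = CHF 197,625 ≥ CHF 69,000, so the exemption is fully phased out
  Base: CHF 1,510,500 − CHF 0 = CHF 1,510,500
  CHF 1,510,500 × 24% = CHF 362,520

CHF 362,520 > CHF 103,520, so the tentative minimum tax is the binding amount.

CHF 362,520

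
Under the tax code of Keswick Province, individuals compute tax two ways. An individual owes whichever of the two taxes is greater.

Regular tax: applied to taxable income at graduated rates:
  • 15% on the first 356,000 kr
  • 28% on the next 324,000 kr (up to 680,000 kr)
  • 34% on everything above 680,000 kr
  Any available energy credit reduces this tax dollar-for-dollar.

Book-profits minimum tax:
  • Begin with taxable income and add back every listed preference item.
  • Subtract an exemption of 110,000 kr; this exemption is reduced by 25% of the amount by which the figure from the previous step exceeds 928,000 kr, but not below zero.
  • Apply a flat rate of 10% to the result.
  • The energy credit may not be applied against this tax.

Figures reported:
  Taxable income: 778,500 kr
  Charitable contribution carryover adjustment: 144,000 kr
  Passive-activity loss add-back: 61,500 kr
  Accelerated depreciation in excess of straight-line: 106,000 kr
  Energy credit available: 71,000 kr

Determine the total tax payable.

Book-profits minimum tax:
  Adjusted income: 778,500 kr + 144,000 kr + 61,500 kr + 106,000 kr = 1,090,000 kr
  Exemption: 110,000 kr − 25% × (1,090,000 kr − 928,000 kr) = 110,000 kr − 40,500 kr = 69,500 kr
  Base: 1,090,000 kr − 69,500 kr = 1,020,500 kr
  1,020,500 kr × 10% = 102,050 kr

Regular tax:
  356,000 kr × 15% = 53,400 kr
  324,000 kr × 28% = 90,720 kr
  98,500 kr × 34% = 33,490 kr
  → 177,610 kr
  Less energy credit 71,000 kr → 106,610 kr

106,610 kr > 102,050 kr, so the regular tax governs.

106,610 kr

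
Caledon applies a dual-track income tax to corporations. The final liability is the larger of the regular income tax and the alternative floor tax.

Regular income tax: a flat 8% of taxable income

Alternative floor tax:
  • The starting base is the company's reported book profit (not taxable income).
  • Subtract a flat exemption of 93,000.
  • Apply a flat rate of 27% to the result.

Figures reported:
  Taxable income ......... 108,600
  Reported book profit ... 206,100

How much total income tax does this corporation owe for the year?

Alternative floor tax:
  Base (reported book profit): 206,100
  Less exemption 93,000 → base 113,100
  113,100 × 27% = 30,537

Regular income tax:
  108,600 × 8% = 8,688

30,537 > 8,688, so the alternative floor tax is the binding amount.

30,537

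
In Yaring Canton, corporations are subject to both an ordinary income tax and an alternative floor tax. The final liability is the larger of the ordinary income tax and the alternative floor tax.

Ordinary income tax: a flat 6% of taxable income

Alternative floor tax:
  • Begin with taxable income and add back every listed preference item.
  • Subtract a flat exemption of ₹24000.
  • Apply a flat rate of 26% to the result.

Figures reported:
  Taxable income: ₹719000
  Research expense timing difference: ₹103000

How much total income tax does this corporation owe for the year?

Ordinary income tax:
  ₹719000 × 6% = ₹43140

Alternative floor tax:
  Adjusted income: ₹719000 + ₹103000 = ₹822000
  Less exemption ₹24000 → base ₹798000
  ₹798000 × 26% = ₹207480

₹207480 > ₹43140, so the alternative floor tax is the binding amount.

₹207480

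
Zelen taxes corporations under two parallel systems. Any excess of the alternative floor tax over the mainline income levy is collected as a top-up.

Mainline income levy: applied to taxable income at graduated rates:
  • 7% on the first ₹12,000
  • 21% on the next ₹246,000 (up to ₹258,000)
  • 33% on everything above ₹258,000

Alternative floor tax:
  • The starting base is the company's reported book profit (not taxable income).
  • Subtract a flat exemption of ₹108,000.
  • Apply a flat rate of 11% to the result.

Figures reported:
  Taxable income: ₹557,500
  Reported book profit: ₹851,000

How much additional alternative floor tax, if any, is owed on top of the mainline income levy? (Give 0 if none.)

₹0

Mainline income levy:
  ₹12,000 × 7% = ₹840
  ₹246,000 × 21% = ₹51,660
  ₹299,500 × 33% = ₹98,835
  → ₹151,335

Alternative floor tax:
  Base (reported book profit): ₹851,000
  Less exemption ₹108,000 → base ₹743,000
  ₹743,000 × 11% = ₹81,730

₹81,730 ≤ ₹151,335, so no add-on is due.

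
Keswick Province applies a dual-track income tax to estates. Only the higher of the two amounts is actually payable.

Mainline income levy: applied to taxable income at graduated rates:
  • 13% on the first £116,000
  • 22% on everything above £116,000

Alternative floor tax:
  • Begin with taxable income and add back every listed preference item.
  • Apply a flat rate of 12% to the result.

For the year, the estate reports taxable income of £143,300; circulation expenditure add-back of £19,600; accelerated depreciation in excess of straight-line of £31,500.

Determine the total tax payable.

Alternative floor tax:
  Adjusted income: £143,300 + £19,600 + £31,500 = £194,400
  £194,400 × 12% = £23,328

Mainline income levy:
  £116,000 × 13% = £15,080
  £27,300 × 22% = £6,006
  → £21,086

£23,328 > £21,086, so the alternative floor tax is the binding amount.

£23,328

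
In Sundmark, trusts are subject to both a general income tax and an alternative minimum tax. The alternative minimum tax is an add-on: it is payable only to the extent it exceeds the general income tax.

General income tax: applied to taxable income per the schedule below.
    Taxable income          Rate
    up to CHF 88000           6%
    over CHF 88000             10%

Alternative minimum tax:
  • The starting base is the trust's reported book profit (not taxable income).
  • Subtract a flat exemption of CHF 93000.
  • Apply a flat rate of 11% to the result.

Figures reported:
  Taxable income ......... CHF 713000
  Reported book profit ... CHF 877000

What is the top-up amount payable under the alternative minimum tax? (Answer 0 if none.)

CHF 18460

General income tax:
  CHF 88000 × 6% = CHF 5280
  CHF 625000 × 10% = CHF 62500
  → CHF 67780

Alternative minimum tax:
  Base (reported book profit): CHF 877000
  Less exemption CHF 93000 → base CHF 784000
  CHF 784000 × 11% = CHF 86240

Excess of alternative minimum tax over general income tax: CHF 86240 − CHF 67780 = CHF 18460.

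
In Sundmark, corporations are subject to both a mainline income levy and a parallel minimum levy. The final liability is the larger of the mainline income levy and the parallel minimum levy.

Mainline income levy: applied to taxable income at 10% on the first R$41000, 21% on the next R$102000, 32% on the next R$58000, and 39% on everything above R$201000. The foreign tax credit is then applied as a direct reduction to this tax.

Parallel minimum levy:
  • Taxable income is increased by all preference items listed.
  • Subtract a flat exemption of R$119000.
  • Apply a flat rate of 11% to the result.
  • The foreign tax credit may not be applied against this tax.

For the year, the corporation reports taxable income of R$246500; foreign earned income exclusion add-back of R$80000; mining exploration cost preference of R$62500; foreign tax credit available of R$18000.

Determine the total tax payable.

R$43825

Mainline income levy:
  R$41000 × 10% = R$4100
  R$102000 × 21% = R$21420
  R$58000 × 32% = R$18560
  R$45500 × 39% = R$17745
  → R$61825
  Less foreign tax credit R$18000 → R$43825

Parallel minimum levy:
  Adjusted income: R$246500 + R$80000 + R$62500 = R$389000
  Less exemption R$119000 → base R$270000
  R$270000 × 11% = R$29700

R$43825 > R$29700, so the mainline income levy governs.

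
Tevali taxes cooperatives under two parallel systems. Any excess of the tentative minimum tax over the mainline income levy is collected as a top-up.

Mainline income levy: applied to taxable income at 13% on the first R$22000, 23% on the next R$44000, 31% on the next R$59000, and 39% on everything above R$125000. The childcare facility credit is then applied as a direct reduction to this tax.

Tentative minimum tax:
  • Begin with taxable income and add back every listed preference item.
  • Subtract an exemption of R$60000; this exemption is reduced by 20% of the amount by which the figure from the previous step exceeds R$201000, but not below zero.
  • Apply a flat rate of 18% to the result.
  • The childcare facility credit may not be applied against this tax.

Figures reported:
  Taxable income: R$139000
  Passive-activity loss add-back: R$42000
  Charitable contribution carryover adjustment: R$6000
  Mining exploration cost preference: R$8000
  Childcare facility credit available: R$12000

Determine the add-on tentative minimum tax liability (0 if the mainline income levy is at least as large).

R$0

Mainline income levy:
  R$22000 × 13% = R$2860
  R$44000 × 23% = R$10120
  R$59000 × 31% = R$18290
  R$14000 × 39% = R$5460
  → R$36730
  Less childcare facility credit R$12000 → R$24730

Tentative minimum tax:
  Adjusted income: R$139000 + R$42000 + R$6000 + R$8000 = R$195000
  Exemption: R$195000 ≤ R$201000, so full R$60000 applies
  Base: R$195000 − R$60000 = R$135000
  R$135000 × 18% = R$24300

R$24300 ≤ R$24730, so no add-on is due.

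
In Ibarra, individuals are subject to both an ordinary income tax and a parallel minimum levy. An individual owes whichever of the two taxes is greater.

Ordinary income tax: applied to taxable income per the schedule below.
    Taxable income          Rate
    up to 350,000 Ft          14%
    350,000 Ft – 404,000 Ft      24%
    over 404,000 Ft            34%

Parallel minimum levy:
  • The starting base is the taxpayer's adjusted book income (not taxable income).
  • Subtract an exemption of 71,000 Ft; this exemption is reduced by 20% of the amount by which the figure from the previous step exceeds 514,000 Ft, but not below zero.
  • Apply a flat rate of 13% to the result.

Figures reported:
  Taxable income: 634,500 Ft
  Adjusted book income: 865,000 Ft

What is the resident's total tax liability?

140,330 Ft

Ordinary income tax:
  350,000 Ft × 14% = 49,000 Ft
  54,000 Ft × 24% = 12,960 Ft
  230,500 Ft × 34% = 78,370 Ft
  → 140,330 Ft

Parallel minimum levy:
  Base (adjusted book income): 865,000 Ft
  Exemption: 71,000 Ft − 20% × (865,000 Ft − 514,000 Ft) = 71,000 Ft − 70,200 Ft = 800 Ft
  Base: 865,000 Ft − 800 Ft = 864,200 Ft
  864,200 Ft × 13% = 112,346 Ft

140,330 Ft > 112,346 Ft, so the ordinary income tax governs.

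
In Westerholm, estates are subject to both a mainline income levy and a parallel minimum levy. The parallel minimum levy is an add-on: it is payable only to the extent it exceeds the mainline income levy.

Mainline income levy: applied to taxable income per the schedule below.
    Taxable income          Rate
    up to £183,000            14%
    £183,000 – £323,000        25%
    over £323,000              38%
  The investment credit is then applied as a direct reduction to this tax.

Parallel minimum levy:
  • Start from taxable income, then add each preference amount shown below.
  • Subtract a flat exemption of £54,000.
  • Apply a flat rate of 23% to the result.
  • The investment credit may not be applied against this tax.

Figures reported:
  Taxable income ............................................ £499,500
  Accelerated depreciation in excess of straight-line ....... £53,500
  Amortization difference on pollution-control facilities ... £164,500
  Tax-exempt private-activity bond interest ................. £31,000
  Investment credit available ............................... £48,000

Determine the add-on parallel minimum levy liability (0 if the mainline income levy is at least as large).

Parallel minimum levy:
  Adjusted income: £499,500 + £53,500 + £164,500 + £31,000 = £748,500
  Less exemption £54,000 → base £694,500
  £694,500 × 23% = £159,735

Mainline income levy:
  £183,000 × 14% = £25,620
  £140,000 × 25% = £35,000
  £176,500 × 38% = £67,070
  → £127,690
  Less investment credit £48,000 → £79,690

Excess of parallel minimum levy over mainline income levy: £159,735 − £79,690 = £80,045.

£80,045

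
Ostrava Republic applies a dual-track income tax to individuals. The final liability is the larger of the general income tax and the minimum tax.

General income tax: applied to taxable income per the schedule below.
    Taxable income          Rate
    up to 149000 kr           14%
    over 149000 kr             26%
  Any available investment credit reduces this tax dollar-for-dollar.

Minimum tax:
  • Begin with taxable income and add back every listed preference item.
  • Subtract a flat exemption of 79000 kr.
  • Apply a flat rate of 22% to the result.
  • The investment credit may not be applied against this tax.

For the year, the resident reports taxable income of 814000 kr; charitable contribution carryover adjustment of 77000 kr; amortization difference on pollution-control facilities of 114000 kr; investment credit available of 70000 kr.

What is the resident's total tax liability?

203720 kr

Minimum tax:
  Adjusted income: 814000 kr + 77000 kr + 114000 kr = 1005000 kr
  Less exemption 79000 kr → base 926000 kr
  926000 kr × 22% = 203720 kr

General income tax:
  149000 kr × 14% = 20860 kr
  665000 kr × 26% = 172900 kr
  → 193760 kr
  Less investment credit 70000 kr → 123760 kr

203720 kr > 123760 kr, so the minimum tax is the binding amount.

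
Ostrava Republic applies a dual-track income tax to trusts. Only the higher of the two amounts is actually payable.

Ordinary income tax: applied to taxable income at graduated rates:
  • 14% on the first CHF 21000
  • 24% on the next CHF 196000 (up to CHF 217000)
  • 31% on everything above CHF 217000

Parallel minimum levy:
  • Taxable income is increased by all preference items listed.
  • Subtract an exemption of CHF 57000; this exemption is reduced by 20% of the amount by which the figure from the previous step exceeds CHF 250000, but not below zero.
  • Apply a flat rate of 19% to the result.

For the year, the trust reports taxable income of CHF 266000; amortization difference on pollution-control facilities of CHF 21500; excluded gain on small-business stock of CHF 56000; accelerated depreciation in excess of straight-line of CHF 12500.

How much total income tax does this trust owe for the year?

CHF 65170

Ordinary income tax:
  CHF 21000 × 14% = CHF 2940
  CHF 196000 × 24% = CHF 47040
  CHF 49000 × 31% = CHF 15190
  → CHF 65170

Parallel minimum levy:
  Adjusted income: CHF 266000 + CHF 21500 + CHF 56000 + CHF 12500 = CHF 356000
  Exemption: CHF 57000 − 20% × (CHF 356000 − CHF 250000) = CHF 57000 − CHF 21200 = CHF 35800
  Base: CHF 356000 − CHF 35800 = CHF 320200
  CHF 320200 × 19% = CHF 60838

CHF 65170 > CHF 60838, so the ordinary income tax governs.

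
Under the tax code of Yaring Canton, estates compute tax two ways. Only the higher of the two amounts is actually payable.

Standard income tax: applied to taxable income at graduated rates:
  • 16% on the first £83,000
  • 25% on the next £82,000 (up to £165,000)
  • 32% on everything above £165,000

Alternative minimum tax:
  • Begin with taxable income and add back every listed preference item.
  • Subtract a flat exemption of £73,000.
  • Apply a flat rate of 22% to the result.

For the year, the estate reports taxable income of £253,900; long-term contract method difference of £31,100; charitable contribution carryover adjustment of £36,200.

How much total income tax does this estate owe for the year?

£62,228

Alternative minimum tax:
  Adjusted income: £253,900 + £31,100 + £36,200 = £321,200
  Less exemption £73,000 → base £248,200
  £248,200 × 22% = £54,604

Standard income tax:
  £83,000 × 16% = £13,280
  £82,000 × 25% = £20,500
  £88,900 × 32% = £28,448
  → £62,228

£62,228 > £54,604, so the standard income tax governs.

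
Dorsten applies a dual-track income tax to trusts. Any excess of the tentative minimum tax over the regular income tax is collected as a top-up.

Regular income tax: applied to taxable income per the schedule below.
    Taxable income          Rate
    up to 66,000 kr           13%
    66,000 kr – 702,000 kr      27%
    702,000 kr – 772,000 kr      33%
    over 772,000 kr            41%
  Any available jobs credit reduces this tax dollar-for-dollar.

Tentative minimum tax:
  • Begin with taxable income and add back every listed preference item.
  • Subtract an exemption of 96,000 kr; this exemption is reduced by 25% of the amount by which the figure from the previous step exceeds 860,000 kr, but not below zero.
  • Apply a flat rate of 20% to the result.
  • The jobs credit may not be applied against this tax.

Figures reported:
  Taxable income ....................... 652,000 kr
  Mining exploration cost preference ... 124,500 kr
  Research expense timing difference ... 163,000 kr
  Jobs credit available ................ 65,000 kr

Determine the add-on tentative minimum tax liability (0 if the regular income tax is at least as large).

70,875 kr

Regular income tax:
  66,000 kr × 13% = 8,580 kr
  586,000 kr × 27% = 158,220 kr
  → 166,800 kr
  Less jobs credit 65,000 kr → 101,800 kr

Tentative minimum tax:
  Adjusted income: 652,000 kr + 124,500 kr + 163,000 kr = 939,500 kr
  Exemption: 96,000 kr − 25% × (939,500 kr − 860,000 kr) = 96,000 kr − 19,875 kr = 76,125 kr
  Base: 939,500 kr − 76,125 kr = 863,375 kr
  863,375 kr × 20% = 172,675 kr

Excess of tentative minimum tax over regular income tax: 172,675 kr − 101,800 kr = 70,875 kr.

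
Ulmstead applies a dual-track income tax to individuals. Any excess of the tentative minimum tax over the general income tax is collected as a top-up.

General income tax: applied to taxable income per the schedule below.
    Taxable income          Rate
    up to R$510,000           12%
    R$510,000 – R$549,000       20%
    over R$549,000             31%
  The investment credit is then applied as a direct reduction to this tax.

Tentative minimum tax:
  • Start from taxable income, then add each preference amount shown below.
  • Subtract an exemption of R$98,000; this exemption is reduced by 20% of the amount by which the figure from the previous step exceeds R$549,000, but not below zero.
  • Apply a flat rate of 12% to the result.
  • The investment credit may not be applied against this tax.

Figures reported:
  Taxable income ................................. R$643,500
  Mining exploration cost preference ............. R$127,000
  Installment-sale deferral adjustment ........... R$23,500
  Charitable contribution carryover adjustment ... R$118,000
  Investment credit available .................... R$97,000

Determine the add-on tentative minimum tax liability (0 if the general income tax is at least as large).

R$105,097

General income tax:
  R$510,000 × 12% = R$61,200
  R$39,000 × 20% = R$7,800
  R$94,500 × 31% = R$29,295
  → R$98,295
  Less investment credit R$97,000 → R$1,295

Tentative minimum tax:
  Adjusted income: R$643,500 + R$127,000 + R$23,500 + R$118,000 = R$912,000
  Exemption: R$98,000 − 20% × (R$912,000 − R$549,000) = R$98,000 − R$72,600 = R$25,400
  Base: R$912,000 − R$25,400 = R$886,600
  R$886,600 × 12% = R$106,392

Excess of tentative minimum tax over general income tax: R$106,392 − R$1,295 = R$105,097.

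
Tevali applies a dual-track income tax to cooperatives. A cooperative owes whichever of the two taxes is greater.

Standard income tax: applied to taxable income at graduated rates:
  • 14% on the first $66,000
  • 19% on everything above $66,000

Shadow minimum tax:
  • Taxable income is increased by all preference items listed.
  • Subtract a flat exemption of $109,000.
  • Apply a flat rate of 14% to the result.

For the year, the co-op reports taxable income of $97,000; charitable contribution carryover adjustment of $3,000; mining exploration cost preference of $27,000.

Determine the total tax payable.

Standard income tax:
  $66,000 × 14% = $9,240
  $31,000 × 19% = $5,890
  → $15,130

Shadow minimum tax:
  Adjusted income: $97,000 + $3,000 + $27,000 = $127,000
  Less exemption $109,000 → base $18,000
  $18,000 × 14% = $2,520

$15,130 > $2,520, so the standard income tax governs.

$15,130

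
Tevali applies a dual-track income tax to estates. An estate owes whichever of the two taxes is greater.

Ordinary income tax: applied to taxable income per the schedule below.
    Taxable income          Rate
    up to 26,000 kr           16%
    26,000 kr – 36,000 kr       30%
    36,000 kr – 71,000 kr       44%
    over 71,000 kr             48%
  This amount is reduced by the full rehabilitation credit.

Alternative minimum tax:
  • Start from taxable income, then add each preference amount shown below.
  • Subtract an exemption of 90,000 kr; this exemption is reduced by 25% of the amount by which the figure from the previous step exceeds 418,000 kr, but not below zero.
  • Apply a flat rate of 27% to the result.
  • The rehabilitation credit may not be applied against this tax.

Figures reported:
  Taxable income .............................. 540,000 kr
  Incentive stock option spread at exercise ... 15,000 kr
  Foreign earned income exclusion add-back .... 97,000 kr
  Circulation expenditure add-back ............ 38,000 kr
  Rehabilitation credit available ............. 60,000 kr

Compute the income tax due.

187,680 kr

Ordinary income tax:
  26,000 kr × 16% = 4,160 kr
  10,000 kr × 30% = 3,000 kr
  35,000 kr × 44% = 15,400 kr
  469,000 kr × 48% = 225,120 kr
  → 247,680 kr
  Less rehabilitation credit 60,000 kr → 187,680 kr

Alternative minimum tax:
  Adjusted income: 540,000 kr + 15,000 kr + 97,000 kr + 38,000 kr = 690,000 kr
  Exemption: 90,000 kr − 25% × (690,000 kr − 418,000 kr) = 90,000 kr − 68,000 kr = 22,000 kr
  Base: 690,000 kr − 22,000 kr = 668,000 kr
  668,000 kr × 27% = 180,360 kr

187,680 kr > 180,360 kr, so the ordinary income tax governs.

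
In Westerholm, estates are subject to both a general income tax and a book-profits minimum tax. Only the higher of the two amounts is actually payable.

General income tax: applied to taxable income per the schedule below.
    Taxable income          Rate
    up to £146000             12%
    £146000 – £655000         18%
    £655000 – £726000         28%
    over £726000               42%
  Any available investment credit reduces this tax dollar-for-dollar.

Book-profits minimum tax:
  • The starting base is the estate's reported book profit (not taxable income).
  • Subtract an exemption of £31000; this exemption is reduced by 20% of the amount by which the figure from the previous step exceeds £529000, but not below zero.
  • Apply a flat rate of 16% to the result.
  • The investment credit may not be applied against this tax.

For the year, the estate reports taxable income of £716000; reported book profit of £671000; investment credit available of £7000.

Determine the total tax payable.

General income tax:
  £146000 × 12% = £17520
  £509000 × 18% = £91620
  £61000 × 28% = £17080
  → £126220
  Less investment credit £7000 → £119220

Book-profits minimum tax:
  Base (reported book profit): £671000
  Exemption: £31000 − 20% × (£671000 − £529000) = £31000 − £28400 = £2600
  Base: £671000 − £2600 = £668400
  £668400 × 16% = £106944

£119220 > £106944, so the general income tax governs.

£119220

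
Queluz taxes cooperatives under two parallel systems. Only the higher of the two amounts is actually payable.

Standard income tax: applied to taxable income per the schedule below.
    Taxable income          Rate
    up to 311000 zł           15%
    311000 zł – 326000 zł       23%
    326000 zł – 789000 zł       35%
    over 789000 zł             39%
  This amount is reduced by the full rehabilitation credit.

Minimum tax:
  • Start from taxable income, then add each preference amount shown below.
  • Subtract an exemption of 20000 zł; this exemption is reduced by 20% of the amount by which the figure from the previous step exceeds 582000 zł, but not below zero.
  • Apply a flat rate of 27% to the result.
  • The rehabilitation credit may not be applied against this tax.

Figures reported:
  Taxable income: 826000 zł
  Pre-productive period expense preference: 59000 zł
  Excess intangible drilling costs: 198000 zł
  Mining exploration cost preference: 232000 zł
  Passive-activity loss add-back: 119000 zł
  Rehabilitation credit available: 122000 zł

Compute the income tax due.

387180 zł

Minimum tax:
  Adjusted income: 826000 zł + 59000 zł + 198000 zł + 232000 zł + 119000 zł = 1434000 zł
  Exemption: 20% × (1434000 zł − 582000 zł) = 170400 zł ≥ 20000 zł, so the exemption is fully phased out
  Base: 1434000 zł − 0 zł = 1434000 zł
  1434000 zł × 27% = 387180 zł

Standard income tax:
  311000 zł × 15% = 46650 zł
  15000 zł × 23% = 3450 zł
  463000 zł × 35% = 162050 zł
  37000 zł × 39% = 14430 zł
  → 226580 zł
  Less rehabilitation credit 122000 zł → 104580 zł

387180 zł > 104580 zł, so the minimum tax is the binding amount.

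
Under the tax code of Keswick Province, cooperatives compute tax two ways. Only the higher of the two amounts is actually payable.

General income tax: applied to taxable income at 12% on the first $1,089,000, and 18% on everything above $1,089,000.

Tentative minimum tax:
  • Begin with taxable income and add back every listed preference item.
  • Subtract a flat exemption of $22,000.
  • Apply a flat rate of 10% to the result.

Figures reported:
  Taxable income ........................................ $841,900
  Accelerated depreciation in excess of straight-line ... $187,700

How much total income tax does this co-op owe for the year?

Tentative minimum tax:
  Adjusted income: $841,900 + $187,700 = $1,029,600
  Less exemption $22,000 → base $1,007,600
  $1,007,600 × 10% = $100,760

General income tax:
  $841,900 × 12% = $101,028

$101,028 > $100,760, so the general income tax governs.

$101,028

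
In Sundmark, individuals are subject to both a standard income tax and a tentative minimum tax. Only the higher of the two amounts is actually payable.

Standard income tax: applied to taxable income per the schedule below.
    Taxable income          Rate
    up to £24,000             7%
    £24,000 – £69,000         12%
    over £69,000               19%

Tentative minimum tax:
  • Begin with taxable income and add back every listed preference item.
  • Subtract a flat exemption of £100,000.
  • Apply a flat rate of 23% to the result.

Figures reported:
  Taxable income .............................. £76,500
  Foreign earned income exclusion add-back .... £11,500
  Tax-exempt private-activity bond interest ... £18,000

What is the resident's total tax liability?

Standard income tax:
  £24,000 × 7% = £1,680
  £45,000 × 12% = £5,400
  £7,500 × 19% = £1,425
  → £8,505

Tentative minimum tax:
  Adjusted income: £76,500 + £11,500 + £18,000 = £106,000
  Less exemption £100,000 → base £6,000
  £6,000 × 23% = £1,380

£8,505 > £1,380, so the standard income tax governs.

£8,505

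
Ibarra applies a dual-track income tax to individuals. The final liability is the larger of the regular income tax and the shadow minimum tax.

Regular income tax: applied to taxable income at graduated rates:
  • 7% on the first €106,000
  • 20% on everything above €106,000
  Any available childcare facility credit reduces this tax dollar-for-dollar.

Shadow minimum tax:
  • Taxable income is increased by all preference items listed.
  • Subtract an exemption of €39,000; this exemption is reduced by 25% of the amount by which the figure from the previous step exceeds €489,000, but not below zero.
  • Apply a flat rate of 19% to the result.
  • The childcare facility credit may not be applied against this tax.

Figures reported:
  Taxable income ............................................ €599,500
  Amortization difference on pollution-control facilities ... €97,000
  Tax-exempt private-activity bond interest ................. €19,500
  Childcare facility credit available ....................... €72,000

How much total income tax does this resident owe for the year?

Regular income tax:
  €106,000 × 7% = €7,420
  €493,500 × 20% = €98,700
  → €106,120
  Less childcare facility credit €72,000 → €34,120

Shadow minimum tax:
  Adjusted income: €599,500 + €97,000 + €19,500 = €716,000
  Exemption: 25% × (€716,000 − €489,000) = €56,750 ≥ €39,000, so the exemption is fully phased out
  Base: €716,000 − €0 = €716,000
  €716,000 × 19% = €136,040

€136,040 > €34,120, so the shadow minimum tax is the binding amount.

€136,040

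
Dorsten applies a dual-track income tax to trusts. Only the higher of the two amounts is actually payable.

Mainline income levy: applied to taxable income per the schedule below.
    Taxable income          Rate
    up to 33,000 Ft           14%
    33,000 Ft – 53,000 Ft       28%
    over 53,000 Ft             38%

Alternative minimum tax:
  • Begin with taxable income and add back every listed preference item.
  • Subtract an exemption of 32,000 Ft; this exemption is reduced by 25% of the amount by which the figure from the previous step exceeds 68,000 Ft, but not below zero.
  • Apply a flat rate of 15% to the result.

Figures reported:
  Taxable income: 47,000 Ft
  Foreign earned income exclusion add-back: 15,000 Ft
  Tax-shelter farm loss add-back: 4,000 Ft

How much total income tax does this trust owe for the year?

8,540 Ft

Mainline income levy:
  33,000 Ft × 14% = 4,620 Ft
  14,000 Ft × 28% = 3,920 Ft
  → 8,540 Ft

Alternative minimum tax:
  Adjusted income: 47,000 Ft + 15,000 Ft + 4,000 Ft = 66,000 Ft
  Exemption: 66,000 Ft ≤ 68,000 Ft, so full 32,000 Ft applies
  Base: 66,000 Ft − 32,000 Ft = 34,000 Ft
  34,000 Ft × 15% = 5,100 Ft

8,540 Ft > 5,100 Ft, so the mainline income levy governs.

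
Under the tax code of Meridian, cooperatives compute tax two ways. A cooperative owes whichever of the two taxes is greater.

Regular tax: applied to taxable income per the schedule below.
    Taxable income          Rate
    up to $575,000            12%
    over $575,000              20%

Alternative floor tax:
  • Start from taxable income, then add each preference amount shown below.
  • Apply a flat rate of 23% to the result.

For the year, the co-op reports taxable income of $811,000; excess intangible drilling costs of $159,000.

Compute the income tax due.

Regular tax:
  $575,000 × 12% = $69,000
  $236,000 × 20% = $47,200
  → $116,200

Alternative floor tax:
  Adjusted income: $811,000 + $159,000 = $970,000
  $970,000 × 23% = $223,100

$223,100 > $116,200, so the alternative floor tax is the binding amount.

$223,100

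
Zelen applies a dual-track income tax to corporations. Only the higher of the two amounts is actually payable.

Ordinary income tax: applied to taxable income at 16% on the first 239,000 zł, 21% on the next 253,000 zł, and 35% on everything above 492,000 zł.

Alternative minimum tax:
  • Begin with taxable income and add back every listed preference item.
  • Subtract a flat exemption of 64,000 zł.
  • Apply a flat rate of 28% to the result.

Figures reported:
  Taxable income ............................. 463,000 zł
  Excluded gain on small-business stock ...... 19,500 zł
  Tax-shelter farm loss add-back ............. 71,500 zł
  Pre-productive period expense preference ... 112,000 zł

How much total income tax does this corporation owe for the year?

Alternative minimum tax:
  Adjusted income: 463,000 zł + 19,500 zł + 71,500 zł + 112,000 zł = 666,000 zł
  Less exemption 64,000 zł → base 602,000 zł
  602,000 zł × 28% = 168,560 zł

Ordinary income tax:
  239,000 zł × 16% = 38,240 zł
  224,000 zł × 21% = 47,040 zł
  → 85,280 zł

168,560 zł > 85,280 zł, so the alternative minimum tax is the binding amount.

168,560 zł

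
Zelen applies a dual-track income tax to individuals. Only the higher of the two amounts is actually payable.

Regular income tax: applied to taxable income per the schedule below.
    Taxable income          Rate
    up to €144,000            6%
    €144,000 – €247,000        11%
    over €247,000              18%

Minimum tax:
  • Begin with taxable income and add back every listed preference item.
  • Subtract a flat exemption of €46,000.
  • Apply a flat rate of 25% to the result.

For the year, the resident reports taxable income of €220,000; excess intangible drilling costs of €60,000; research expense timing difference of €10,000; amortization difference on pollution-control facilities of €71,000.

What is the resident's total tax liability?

€78,750

Minimum tax:
  Adjusted income: €220,000 + €60,000 + €10,000 + €71,000 = €361,000
  Less exemption €46,000 → base €315,000
  €315,000 × 25% = €78,750

Regular income tax:
  €144,000 × 6% = €8,640
  €76,000 × 11% = €8,360
  → €17,000

€78,750 > €17,000, so the minimum tax is the binding amount.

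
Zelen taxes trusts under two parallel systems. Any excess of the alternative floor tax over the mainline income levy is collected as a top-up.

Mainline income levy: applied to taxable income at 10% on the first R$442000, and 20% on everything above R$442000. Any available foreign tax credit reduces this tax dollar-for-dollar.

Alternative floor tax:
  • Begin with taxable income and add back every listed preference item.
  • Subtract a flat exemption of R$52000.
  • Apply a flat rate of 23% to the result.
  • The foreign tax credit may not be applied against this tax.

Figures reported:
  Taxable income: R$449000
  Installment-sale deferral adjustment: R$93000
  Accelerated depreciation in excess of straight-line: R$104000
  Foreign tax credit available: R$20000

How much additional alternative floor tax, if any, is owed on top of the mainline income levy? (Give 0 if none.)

R$111020

Mainline income levy:
  R$442000 × 10% = R$44200
  R$7000 × 20% = R$1400
  → R$45600
  Less foreign tax credit R$20000 → R$25600

Alternative floor tax:
  Adjusted income: R$449000 + R$93000 + R$104000 = R$646000
  Less exemption R$52000 → base R$594000
  R$594000 × 23% = R$136620

Excess of alternative floor tax over mainline income levy: R$136620 − R$25600 = R$111020.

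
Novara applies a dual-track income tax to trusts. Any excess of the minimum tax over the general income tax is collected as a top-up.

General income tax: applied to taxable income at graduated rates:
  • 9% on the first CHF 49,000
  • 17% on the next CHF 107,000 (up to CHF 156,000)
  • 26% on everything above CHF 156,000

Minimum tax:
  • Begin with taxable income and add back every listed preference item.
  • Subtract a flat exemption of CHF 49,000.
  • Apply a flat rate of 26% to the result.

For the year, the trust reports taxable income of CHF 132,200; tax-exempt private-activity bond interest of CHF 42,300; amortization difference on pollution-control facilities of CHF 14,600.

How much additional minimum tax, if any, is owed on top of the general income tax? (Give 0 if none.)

CHF 17,872

Minimum tax:
  Adjusted income: CHF 132,200 + CHF 42,300 + CHF 14,600 = CHF 189,100
  Less exemption CHF 49,000 → base CHF 140,100
  CHF 140,100 × 26% = CHF 36,426

General income tax:
  CHF 49,000 × 9% = CHF 4,410
  CHF 83,200 × 17% = CHF 14,144
  → CHF 18,554

Excess of minimum tax over general income tax: CHF 36,426 − CHF 18,554 = CHF 17,872.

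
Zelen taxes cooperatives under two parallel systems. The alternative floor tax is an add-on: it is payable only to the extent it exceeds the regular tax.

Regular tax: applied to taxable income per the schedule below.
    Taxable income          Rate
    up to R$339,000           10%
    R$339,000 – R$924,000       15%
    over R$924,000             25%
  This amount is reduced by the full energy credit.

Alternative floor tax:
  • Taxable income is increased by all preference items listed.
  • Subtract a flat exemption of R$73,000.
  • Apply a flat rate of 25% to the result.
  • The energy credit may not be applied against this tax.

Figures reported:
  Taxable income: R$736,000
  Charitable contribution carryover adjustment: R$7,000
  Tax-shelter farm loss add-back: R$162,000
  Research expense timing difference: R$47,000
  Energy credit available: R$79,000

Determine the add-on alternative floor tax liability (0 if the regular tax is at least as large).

R$205,300

Regular tax:
  R$339,000 × 10% = R$33,900
  R$397,000 × 15% = R$59,550
  → R$93,450
  Less energy credit R$79,000 → R$14,450

Alternative floor tax:
  Adjusted income: R$736,000 + R$7,000 + R$162,000 + R$47,000 = R$952,000
  Less exemption R$73,000 → base R$879,000
  R$879,000 × 25% = R$219,750

Excess of alternative floor tax over regular tax: R$219,750 − R$14,450 = R$205,300.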